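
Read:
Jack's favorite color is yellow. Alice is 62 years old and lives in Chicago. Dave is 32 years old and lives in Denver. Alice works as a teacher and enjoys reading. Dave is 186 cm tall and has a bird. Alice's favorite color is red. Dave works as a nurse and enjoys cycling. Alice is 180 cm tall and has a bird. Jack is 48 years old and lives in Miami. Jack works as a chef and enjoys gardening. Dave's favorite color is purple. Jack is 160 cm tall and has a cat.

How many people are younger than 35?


Filter: 1

1


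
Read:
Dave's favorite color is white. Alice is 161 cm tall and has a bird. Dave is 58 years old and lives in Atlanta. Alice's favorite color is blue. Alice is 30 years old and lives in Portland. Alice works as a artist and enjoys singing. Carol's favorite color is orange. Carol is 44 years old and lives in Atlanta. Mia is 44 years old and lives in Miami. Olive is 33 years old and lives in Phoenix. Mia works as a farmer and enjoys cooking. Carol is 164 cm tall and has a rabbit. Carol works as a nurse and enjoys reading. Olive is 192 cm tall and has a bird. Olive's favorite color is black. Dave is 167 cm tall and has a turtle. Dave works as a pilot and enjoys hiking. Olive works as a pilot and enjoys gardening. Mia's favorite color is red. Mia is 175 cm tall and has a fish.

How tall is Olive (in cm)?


Olive is 192 cm tall

192


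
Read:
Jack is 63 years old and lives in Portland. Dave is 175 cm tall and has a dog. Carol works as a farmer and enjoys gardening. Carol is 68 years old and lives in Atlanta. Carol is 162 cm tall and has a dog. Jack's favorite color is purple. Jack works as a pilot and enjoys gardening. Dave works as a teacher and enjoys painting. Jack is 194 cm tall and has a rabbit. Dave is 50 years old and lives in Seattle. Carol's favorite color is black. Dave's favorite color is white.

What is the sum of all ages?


63+68+50 = 181

181


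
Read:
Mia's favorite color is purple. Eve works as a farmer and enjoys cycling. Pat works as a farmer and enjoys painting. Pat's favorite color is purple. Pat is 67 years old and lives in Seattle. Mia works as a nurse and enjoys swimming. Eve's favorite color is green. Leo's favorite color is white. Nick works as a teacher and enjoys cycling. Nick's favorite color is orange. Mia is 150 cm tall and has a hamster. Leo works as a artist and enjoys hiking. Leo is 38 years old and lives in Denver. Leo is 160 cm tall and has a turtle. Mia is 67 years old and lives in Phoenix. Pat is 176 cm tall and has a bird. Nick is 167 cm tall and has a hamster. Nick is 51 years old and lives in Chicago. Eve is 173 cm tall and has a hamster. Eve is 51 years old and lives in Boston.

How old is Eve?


Eve is 51 years old

51


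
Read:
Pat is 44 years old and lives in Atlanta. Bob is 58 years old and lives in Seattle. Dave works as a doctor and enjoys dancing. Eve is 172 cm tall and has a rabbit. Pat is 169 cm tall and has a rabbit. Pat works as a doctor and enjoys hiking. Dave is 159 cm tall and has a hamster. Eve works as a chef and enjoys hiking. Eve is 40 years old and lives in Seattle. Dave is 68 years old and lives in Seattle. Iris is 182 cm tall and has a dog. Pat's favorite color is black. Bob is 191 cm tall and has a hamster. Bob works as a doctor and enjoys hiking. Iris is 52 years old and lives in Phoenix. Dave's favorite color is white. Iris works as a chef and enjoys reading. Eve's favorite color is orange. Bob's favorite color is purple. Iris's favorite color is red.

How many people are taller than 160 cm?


Taller than 160: 4

4


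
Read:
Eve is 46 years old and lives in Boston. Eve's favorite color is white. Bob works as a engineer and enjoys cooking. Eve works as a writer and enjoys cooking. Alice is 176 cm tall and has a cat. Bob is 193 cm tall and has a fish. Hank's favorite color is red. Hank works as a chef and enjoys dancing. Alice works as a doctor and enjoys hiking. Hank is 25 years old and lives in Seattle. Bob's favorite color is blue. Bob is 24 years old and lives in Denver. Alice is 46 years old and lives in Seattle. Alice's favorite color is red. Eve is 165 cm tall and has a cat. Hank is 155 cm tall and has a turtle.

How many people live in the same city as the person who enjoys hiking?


Person with hobby hiking is Alice, city Seattle. Count = 2

2


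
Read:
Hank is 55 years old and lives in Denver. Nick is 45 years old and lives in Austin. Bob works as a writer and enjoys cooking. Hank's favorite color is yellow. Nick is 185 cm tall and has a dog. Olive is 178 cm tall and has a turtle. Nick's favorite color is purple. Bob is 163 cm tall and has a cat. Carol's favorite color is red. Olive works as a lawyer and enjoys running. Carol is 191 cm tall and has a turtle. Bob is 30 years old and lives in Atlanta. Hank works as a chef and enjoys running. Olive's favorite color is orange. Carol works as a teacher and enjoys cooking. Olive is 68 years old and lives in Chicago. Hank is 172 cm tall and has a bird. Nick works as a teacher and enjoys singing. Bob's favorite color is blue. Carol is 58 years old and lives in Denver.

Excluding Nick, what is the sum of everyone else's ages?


Sum (excluding Nick): 211

211


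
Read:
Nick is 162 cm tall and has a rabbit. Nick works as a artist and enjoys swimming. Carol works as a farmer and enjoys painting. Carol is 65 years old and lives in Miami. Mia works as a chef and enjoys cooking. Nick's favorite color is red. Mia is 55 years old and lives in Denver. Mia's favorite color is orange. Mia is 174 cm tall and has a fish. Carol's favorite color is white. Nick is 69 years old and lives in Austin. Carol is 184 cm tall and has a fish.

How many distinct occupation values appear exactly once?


Unique occupation values: 3

3


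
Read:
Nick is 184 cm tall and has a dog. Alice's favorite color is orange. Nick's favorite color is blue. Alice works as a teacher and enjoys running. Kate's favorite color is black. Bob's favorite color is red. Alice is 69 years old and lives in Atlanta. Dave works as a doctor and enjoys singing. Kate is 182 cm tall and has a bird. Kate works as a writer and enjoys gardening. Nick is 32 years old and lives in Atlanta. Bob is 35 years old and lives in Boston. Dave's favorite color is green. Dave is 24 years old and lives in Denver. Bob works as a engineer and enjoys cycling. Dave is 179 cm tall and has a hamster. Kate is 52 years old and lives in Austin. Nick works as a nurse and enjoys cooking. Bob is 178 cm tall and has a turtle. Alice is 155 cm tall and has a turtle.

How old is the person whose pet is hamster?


Person with pet=hamster is Dave, age 24

24


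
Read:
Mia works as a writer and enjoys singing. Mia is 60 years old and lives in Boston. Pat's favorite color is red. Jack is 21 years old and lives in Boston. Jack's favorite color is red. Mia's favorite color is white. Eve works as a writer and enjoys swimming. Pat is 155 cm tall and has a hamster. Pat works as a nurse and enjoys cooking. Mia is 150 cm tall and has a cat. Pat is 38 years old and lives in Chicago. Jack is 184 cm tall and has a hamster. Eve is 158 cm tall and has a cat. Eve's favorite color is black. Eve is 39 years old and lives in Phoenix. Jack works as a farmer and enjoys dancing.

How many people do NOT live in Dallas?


Not in Dallas: 4

4


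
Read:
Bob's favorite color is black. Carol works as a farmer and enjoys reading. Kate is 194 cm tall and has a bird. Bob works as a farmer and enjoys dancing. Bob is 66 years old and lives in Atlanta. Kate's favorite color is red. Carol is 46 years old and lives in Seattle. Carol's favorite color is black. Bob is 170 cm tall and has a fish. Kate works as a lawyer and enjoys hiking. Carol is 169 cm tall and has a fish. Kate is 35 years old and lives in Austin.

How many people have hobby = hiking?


Count: 1

1


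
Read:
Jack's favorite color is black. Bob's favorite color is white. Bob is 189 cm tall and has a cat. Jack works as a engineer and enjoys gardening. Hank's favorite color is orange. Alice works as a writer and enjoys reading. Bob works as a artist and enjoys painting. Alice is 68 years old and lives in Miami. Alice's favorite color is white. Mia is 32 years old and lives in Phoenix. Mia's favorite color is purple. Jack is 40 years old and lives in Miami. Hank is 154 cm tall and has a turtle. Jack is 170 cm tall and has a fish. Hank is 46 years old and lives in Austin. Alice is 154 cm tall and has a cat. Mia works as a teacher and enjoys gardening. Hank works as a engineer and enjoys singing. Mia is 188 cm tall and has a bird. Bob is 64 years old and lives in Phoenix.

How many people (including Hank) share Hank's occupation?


Hank is a engineer. Count = 2

2


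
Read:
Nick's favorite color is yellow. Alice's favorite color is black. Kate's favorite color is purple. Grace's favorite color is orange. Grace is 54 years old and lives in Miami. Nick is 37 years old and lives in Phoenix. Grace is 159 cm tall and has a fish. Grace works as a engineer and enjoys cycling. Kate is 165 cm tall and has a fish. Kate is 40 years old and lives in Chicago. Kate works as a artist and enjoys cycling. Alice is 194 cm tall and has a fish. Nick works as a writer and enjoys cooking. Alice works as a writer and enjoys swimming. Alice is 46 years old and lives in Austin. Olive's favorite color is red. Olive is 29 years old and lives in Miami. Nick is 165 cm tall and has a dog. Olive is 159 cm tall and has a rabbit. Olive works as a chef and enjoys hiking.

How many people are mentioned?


People: Nick, Olive, Kate, Grace, Alice. Count = 5

5


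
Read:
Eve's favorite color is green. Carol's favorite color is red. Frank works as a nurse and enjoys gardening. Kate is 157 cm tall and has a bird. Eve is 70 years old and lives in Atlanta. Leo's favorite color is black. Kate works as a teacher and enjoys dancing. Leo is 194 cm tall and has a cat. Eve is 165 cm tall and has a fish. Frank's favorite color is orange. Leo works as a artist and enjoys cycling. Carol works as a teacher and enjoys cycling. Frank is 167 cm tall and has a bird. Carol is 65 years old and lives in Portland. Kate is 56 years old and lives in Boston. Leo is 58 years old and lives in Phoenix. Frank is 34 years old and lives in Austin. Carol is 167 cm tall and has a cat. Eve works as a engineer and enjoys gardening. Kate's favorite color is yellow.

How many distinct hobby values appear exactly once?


Unique hobby values: 1

1


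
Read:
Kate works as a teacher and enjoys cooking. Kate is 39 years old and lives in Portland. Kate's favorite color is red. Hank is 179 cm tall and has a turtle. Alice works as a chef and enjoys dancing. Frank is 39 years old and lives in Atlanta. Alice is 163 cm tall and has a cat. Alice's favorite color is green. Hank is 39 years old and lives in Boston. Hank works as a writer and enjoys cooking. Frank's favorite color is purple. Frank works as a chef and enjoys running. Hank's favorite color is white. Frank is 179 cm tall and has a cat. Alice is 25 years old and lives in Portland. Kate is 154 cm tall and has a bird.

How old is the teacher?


The teacher is Kate, age 39

39


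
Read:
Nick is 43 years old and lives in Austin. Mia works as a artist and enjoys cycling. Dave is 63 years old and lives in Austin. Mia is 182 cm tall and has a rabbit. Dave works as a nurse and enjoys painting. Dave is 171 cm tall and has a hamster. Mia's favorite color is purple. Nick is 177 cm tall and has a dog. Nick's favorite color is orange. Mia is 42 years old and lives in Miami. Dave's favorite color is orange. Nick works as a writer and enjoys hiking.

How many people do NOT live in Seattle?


Not in Seattle: 3

3


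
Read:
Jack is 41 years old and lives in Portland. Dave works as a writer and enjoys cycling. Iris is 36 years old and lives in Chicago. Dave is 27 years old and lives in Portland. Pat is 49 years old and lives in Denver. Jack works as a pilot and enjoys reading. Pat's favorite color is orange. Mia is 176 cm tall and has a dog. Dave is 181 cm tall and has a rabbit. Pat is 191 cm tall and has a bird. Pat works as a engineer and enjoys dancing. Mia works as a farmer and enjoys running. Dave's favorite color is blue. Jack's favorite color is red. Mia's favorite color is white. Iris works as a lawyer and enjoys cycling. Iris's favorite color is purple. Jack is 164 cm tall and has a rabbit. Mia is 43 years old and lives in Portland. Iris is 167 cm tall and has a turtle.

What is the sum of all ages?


36+41+49+43+27 = 196

196


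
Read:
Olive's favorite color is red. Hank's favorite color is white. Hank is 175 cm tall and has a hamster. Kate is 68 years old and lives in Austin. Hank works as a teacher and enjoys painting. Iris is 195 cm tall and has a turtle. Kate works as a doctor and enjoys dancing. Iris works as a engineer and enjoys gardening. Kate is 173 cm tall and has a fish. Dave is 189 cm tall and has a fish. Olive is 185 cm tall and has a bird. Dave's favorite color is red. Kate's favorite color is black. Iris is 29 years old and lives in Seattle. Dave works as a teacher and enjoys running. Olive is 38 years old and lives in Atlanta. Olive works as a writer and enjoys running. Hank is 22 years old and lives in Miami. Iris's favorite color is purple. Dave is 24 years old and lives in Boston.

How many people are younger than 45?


Filter: 4

4


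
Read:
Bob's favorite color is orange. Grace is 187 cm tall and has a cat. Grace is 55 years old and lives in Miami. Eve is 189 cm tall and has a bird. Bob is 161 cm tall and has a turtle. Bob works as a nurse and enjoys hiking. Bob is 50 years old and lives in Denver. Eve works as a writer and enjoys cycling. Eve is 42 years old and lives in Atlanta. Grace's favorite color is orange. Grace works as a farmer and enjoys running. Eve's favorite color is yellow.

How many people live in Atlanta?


Count in Atlanta: 1

1


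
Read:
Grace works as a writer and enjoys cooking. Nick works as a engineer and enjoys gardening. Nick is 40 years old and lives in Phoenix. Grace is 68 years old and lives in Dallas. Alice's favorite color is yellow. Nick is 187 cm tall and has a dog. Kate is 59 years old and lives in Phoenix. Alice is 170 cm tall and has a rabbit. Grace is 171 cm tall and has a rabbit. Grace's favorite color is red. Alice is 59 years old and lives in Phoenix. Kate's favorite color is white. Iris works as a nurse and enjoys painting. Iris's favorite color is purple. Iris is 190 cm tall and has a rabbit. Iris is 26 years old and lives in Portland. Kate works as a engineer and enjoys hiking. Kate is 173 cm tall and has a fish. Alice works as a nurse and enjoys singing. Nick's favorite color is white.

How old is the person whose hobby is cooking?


Person with hobby=cooking is Grace, age 68

68


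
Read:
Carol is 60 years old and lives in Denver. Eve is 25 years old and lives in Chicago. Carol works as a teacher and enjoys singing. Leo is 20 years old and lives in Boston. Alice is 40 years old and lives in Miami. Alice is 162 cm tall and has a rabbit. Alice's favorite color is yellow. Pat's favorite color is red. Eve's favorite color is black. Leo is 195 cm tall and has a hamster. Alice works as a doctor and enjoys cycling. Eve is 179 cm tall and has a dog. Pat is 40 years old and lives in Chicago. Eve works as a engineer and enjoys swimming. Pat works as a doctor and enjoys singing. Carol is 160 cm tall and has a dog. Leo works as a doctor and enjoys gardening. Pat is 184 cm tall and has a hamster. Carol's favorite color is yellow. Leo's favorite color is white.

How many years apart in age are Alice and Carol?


40 vs 60, diff = 20

20


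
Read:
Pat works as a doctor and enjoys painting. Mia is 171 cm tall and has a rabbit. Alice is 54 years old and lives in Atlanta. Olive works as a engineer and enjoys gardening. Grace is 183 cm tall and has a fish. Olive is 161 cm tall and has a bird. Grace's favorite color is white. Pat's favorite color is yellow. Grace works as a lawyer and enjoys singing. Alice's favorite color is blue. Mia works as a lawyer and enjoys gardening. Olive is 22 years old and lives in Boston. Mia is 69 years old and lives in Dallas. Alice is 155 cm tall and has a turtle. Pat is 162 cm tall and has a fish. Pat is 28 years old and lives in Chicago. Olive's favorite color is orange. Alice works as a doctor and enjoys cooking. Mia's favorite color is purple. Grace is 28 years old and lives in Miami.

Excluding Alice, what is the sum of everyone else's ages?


Sum (excluding Alice): 147

147


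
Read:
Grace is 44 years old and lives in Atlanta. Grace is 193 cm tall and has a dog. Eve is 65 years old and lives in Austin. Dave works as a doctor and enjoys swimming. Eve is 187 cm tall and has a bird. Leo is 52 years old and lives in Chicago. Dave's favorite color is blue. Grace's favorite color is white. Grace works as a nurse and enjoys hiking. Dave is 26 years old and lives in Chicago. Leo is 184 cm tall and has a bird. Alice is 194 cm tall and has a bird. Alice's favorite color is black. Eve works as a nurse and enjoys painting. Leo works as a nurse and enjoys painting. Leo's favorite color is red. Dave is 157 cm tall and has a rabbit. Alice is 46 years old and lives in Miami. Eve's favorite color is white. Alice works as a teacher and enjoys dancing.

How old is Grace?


Grace is 44 years old

44


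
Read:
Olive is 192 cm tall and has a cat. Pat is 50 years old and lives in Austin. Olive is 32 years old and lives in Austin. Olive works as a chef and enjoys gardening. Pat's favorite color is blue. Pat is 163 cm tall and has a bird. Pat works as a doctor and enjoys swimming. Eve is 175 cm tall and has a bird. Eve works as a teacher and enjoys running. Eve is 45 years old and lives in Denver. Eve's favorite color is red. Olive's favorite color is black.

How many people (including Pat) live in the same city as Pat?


Pat lives in Austin. Count = 2

2


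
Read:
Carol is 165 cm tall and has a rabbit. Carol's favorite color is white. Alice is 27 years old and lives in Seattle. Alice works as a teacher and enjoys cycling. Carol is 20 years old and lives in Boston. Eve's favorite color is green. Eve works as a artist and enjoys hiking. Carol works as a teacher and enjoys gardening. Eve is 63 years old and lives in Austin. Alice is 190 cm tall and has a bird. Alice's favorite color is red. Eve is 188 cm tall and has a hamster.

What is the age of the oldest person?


Oldest: Eve at 63

63


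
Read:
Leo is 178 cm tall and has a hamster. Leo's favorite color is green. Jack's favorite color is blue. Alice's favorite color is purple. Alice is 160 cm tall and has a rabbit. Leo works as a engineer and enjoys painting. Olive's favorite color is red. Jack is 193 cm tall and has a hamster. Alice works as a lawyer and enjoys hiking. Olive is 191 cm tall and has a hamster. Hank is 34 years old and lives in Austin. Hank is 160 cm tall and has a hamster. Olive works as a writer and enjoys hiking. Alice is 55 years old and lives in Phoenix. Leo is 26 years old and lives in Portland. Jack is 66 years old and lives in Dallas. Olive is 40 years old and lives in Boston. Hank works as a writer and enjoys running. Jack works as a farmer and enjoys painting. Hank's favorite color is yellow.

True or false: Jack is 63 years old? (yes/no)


Jack is actually 66. no

no


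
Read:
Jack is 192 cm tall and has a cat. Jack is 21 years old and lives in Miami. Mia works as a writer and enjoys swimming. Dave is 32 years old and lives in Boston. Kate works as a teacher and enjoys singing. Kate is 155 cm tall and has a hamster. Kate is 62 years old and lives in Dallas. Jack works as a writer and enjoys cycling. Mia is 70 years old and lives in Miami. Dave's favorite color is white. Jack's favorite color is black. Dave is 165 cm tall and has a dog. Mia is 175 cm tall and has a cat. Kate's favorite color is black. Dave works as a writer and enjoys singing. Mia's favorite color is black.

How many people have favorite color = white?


Count: 1

1


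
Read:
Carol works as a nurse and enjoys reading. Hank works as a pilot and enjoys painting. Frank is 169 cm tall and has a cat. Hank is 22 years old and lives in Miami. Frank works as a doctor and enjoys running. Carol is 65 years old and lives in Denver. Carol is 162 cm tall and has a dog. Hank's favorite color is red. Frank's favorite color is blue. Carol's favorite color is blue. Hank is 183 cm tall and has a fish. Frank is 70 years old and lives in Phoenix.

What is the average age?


Sum=157, n=3, avg=52.33

52.33


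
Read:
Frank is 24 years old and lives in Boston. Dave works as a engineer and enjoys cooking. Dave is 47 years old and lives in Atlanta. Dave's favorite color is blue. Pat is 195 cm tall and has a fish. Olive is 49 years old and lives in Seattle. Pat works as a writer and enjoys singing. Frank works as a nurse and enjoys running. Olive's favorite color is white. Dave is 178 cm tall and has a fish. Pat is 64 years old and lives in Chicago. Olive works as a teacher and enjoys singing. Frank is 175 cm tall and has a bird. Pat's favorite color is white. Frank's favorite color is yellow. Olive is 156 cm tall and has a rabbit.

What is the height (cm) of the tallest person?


Tallest: Pat at 195 cm

195


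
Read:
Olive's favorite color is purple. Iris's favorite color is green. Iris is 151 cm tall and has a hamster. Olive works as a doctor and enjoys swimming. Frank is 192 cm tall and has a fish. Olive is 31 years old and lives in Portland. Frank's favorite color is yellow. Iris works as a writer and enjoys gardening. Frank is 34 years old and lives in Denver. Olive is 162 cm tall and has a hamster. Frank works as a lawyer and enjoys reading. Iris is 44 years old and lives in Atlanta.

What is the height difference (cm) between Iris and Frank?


|151 - 192| = 41

41


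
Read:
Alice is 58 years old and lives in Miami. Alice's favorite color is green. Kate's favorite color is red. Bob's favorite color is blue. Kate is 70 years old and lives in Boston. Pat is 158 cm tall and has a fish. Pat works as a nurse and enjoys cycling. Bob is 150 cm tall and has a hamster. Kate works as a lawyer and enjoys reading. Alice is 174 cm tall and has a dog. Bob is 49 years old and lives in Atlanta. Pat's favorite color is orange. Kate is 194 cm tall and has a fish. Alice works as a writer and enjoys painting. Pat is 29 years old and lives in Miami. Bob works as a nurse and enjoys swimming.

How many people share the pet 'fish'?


Count: 2

2


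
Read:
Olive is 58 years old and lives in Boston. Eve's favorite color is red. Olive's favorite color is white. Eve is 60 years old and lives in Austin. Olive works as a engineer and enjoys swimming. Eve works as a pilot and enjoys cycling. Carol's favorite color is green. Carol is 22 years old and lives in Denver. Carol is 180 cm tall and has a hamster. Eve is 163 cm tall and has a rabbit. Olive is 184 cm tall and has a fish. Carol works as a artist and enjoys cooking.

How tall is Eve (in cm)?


Eve is 163 cm tall

163


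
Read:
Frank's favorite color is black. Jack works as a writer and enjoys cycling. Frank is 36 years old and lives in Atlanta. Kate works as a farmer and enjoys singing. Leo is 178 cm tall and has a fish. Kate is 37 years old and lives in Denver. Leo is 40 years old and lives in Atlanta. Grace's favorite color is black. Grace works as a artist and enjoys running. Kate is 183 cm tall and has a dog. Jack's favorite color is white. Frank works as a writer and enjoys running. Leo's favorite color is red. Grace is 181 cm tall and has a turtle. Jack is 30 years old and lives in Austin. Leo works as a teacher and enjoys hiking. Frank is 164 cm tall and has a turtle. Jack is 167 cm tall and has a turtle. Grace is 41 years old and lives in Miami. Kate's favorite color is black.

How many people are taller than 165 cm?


Taller than 165: 4

4


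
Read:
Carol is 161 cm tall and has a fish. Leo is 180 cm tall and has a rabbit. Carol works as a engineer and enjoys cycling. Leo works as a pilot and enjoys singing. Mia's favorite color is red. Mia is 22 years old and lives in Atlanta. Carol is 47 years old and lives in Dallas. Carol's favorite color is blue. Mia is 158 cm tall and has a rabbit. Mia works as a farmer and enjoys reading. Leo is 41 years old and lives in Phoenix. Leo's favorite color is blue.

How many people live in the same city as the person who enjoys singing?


Person with hobby singing is Leo, city Phoenix. Count = 1

1


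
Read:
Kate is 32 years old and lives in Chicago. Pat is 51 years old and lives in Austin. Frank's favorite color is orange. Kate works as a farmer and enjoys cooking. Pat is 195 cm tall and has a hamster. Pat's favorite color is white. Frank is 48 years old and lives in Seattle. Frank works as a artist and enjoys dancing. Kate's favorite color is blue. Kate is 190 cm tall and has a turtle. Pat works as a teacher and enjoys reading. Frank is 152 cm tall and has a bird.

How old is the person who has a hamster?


Person with hamster is Pat, age 51

51


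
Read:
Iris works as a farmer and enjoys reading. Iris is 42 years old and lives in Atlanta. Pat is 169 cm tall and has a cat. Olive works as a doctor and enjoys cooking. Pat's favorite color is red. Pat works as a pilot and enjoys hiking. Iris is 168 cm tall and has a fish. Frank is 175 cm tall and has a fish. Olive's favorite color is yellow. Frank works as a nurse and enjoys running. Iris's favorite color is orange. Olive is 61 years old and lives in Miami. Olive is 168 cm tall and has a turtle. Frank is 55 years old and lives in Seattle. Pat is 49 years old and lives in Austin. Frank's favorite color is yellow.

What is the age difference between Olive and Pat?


|61 - 49| = 12

12


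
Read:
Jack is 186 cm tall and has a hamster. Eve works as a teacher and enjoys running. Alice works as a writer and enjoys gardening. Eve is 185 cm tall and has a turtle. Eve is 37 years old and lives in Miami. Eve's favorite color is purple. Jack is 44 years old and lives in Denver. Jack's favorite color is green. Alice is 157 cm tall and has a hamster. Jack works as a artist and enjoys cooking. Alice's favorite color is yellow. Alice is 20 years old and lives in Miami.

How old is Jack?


Jack is 44 years old

44


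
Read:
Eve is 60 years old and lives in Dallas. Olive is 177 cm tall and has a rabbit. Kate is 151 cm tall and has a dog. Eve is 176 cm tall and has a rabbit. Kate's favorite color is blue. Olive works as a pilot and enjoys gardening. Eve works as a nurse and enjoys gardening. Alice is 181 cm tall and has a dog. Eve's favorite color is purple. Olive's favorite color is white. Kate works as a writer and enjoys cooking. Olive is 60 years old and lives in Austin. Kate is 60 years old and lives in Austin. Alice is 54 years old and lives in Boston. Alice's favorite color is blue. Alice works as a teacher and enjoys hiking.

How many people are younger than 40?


Filter: 0

0


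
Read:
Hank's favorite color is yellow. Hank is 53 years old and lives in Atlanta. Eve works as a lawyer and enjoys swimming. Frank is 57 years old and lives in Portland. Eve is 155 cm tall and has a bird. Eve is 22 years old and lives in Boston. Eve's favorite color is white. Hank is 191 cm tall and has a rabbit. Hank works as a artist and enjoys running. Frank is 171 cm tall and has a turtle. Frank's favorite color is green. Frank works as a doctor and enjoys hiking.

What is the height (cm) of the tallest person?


Tallest: Hank at 191 cm

191


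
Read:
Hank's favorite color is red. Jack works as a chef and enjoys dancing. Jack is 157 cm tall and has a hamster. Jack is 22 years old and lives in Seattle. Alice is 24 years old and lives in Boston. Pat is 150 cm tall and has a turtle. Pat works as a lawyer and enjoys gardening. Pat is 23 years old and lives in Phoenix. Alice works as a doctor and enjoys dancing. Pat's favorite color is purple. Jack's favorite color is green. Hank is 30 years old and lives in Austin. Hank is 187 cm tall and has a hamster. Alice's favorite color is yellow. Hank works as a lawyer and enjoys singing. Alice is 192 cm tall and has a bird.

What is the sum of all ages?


23+30+22+24 = 99

99


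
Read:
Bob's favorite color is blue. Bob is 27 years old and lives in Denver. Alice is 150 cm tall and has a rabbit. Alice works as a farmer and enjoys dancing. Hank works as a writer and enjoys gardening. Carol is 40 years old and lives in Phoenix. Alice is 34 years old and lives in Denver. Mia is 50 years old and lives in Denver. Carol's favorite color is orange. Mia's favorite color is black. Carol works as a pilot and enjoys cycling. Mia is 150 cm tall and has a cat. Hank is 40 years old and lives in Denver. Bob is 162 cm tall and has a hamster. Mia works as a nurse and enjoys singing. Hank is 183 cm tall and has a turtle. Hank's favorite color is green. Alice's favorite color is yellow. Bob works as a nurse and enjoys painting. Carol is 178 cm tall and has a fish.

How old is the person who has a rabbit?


Person with rabbit is Alice, age 34

34


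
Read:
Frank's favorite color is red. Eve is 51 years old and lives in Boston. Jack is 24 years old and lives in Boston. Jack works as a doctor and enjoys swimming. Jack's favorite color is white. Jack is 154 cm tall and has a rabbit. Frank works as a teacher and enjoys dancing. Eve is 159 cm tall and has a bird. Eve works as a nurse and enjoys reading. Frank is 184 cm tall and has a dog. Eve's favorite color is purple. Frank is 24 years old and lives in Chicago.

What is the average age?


Sum=99, n=3, avg=33

33


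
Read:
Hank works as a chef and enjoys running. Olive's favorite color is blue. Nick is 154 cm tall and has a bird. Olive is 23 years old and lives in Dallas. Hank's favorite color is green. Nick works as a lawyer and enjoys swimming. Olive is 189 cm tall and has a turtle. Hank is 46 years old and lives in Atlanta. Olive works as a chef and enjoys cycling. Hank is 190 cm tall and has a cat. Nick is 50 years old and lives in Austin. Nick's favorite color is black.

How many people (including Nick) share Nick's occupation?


Nick is a lawyer. Count = 1

1


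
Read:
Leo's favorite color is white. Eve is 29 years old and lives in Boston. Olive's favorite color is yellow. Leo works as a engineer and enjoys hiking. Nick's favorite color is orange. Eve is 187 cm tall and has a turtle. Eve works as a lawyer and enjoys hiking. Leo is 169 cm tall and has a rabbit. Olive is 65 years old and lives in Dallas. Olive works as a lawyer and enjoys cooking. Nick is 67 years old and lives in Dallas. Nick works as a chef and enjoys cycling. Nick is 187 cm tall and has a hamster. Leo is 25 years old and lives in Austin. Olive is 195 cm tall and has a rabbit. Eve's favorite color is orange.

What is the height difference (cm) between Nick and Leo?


|187 - 169| = 18

18


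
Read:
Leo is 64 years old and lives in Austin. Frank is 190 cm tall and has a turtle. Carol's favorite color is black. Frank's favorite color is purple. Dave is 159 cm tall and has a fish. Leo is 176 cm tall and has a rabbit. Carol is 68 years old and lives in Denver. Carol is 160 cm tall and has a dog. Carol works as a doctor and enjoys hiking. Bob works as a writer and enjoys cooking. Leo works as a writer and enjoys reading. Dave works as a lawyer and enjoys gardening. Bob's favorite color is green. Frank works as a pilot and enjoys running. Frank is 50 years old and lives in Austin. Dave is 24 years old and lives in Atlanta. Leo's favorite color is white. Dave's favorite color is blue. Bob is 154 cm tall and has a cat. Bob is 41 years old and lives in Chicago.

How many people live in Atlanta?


Count in Atlanta: 1

1


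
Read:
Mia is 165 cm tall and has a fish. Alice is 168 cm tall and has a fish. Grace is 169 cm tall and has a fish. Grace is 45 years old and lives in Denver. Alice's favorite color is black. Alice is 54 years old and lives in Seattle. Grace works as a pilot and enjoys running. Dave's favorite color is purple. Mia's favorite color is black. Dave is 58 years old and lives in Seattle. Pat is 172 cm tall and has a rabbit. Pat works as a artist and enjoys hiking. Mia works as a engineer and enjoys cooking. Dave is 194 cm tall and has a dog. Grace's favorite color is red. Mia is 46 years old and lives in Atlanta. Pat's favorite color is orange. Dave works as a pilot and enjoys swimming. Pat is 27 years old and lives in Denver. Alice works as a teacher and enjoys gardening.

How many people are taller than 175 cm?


Taller than 175: 1

1


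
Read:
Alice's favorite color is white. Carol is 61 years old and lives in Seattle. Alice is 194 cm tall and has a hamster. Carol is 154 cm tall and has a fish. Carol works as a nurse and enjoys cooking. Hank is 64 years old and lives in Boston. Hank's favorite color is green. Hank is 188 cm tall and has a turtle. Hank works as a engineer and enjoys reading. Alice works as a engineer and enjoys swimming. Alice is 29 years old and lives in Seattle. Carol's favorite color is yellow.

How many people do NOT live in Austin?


Not in Austin: 3

3


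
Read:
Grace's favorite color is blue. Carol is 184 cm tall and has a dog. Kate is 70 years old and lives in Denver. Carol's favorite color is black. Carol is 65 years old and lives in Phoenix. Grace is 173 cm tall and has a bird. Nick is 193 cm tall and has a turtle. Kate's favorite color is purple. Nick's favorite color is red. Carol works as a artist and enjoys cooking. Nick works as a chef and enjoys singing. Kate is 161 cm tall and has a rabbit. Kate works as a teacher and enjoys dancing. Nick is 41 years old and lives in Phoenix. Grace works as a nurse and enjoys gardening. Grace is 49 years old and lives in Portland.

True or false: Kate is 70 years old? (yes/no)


Kate is actually 70. yes

yes


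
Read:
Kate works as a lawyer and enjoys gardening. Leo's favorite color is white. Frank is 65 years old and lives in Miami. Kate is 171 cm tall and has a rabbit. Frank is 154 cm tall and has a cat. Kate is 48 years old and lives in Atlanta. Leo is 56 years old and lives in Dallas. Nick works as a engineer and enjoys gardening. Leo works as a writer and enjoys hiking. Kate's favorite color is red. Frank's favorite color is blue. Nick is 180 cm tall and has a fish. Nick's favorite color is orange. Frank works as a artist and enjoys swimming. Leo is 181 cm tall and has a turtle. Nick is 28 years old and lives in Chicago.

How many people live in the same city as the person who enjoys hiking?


Person with hobby hiking is Leo, city Dallas. Count = 1

1


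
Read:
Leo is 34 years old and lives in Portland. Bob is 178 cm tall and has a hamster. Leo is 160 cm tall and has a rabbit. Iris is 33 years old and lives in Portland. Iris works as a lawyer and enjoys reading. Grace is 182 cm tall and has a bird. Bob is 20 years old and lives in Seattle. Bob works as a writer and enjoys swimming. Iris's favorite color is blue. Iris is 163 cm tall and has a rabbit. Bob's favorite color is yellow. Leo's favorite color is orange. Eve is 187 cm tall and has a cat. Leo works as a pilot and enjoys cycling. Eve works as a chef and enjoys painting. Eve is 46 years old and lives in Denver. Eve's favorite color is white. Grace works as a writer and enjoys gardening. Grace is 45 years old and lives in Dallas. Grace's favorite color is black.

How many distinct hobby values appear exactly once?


Unique hobby values: 5

5


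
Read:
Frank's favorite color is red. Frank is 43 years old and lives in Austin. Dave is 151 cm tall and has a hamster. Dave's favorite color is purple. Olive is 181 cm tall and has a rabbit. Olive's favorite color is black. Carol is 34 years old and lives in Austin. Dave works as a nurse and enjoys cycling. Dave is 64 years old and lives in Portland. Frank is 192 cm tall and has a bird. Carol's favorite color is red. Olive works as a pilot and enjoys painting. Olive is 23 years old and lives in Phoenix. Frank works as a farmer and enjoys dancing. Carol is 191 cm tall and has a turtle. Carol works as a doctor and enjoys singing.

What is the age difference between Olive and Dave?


|23 - 64| = 41

41


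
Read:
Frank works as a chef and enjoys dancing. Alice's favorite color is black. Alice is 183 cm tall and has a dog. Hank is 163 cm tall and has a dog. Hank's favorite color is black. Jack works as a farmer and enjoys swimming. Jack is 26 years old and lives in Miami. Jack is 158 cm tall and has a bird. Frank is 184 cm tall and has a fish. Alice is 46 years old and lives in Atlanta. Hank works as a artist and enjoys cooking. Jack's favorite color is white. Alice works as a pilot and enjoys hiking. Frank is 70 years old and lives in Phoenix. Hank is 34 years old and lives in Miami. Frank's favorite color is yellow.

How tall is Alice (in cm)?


Alice is 183 cm tall

183


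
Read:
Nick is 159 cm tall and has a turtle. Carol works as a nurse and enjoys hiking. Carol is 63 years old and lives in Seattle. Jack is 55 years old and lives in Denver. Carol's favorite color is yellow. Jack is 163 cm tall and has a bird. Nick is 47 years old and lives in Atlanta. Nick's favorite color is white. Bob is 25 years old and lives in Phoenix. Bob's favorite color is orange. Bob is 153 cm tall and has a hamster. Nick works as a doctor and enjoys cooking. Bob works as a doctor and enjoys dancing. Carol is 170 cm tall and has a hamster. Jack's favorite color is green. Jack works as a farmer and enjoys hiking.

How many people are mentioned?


People: Bob, Jack, Nick, Carol. Count = 4

4


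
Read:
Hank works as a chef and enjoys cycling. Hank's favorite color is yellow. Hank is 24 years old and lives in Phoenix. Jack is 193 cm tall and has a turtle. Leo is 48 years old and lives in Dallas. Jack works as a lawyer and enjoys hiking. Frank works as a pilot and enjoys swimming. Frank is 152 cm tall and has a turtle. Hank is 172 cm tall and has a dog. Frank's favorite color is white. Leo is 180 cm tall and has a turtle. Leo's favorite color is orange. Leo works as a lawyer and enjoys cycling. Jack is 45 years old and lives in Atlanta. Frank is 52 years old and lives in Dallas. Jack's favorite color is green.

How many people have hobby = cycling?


Count: 2

2


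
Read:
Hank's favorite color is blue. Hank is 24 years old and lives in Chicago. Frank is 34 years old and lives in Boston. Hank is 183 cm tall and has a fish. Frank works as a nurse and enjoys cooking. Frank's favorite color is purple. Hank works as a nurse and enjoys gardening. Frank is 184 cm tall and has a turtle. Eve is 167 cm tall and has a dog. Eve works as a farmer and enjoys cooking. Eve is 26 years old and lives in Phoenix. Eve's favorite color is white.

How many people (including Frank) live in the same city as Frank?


Frank lives in Boston. Count = 1

1


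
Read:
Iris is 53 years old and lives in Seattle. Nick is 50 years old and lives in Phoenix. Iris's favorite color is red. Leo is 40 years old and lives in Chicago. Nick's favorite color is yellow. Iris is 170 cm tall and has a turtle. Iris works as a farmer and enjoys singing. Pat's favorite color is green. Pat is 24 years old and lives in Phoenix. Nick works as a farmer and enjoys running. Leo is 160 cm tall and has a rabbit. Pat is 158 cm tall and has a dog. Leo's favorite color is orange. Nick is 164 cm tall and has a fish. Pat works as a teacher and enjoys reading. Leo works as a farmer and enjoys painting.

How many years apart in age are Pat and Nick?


24 vs 50, diff = 26

26


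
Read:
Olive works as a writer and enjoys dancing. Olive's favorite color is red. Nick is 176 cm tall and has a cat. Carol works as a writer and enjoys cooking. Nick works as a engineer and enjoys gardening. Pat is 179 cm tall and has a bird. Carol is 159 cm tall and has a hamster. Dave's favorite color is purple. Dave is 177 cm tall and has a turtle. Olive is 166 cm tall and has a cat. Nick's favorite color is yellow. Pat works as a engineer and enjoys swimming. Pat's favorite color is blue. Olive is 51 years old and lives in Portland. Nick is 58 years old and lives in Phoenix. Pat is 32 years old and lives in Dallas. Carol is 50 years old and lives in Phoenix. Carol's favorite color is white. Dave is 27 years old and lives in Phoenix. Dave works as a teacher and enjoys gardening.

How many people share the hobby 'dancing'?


Count: 1

1
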